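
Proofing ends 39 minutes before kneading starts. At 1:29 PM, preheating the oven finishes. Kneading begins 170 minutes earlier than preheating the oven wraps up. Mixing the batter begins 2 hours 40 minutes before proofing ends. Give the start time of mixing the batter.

7:20 AM

Kneading starts at 1:29 PM − 170 min = 10:39 AM.
Proofing ends at 10:39 AM − 39 min = 10:00 AM.
Mixing the batter starts at 10:00 AM − 160 min = 7:20 AM.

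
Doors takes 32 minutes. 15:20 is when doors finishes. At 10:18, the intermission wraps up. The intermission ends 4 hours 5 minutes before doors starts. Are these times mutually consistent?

Doors starts at 15:20 − 32 min = 14:48.
The intermission ends at 14:48 − 245 min = 10:43.
But the intermission is also said to end at 10:18 — a 25-minute conflict.

No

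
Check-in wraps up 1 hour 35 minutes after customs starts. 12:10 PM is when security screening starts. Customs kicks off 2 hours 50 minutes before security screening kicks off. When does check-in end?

Customs starts at 12:10 PM − 170 min = 9:20 AM.
Check-in ends at 9:20 AM + 95 min = 10:55 AM.

10:55 AM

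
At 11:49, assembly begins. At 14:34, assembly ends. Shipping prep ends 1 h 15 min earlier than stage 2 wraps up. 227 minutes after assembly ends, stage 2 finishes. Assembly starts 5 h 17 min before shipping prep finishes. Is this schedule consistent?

Yes

Stage 2 ends at 14:34 + 227 min = 18:21.
Shipping prep ends at 18:21 − 75 min = 17:06.
Assembly starts at 17:06 − 317 min = 11:49.
That matches the stated 11:49, so the schedule is consistent.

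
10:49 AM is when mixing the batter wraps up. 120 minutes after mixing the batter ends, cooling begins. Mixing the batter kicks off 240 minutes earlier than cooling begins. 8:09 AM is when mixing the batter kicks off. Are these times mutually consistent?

No

Cooling starts at 10:49 AM + 120 min = 12:49 PM.
Mixing the batter starts at 12:49 PM − 240 min = 8:49 AM.
But mixing the batter is also said to start at 8:09 AM — a 40-minute conflict.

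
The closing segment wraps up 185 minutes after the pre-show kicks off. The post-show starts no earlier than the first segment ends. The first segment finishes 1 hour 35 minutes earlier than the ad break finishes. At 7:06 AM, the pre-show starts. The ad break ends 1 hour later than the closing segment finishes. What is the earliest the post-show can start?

9:36 AM

The closing segment ends at 7:06 AM + 185 min = 10:11 AM.
The ad break ends at 10:11 AM + 60 min = 11:11 AM.
The first segment ends at 11:11 AM − 95 min = 9:36 AM.
The post-show is bounded by the first segment, so the earliest it can start is 9:36 AM.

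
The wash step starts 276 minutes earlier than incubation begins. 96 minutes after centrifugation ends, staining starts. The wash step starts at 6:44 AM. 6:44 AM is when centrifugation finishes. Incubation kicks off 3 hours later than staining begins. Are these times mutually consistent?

Yes

Staining starts at 6:44 AM + 96 min = 8:20 AM.
Incubation starts at 8:20 AM + 180 min = 11:20 AM.
The wash step starts at 11:20 AM − 276 min = 6:44 AM.
That matches the stated 6:44 AM, so the schedule is consistent.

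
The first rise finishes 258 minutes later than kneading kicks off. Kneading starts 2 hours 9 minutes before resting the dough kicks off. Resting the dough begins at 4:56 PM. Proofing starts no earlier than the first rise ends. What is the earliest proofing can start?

7:05 PM

Kneading starts at 4:56 PM − 129 min = 2:47 PM.
The first rise ends at 2:47 PM + 258 min = 7:05 PM.
Proofing is bounded by the first rise, so the earliest it can start is 7:05 PM.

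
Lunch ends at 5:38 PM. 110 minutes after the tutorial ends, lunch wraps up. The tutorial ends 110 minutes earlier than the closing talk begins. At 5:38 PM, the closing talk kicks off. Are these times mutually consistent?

Yes

The tutorial ends at 5:38 PM − 110 min = 3:48 PM.
Lunch ends at 3:48 PM + 110 min = 5:38 PM.
That matches the stated 5:38 PM, so the schedule is consistent.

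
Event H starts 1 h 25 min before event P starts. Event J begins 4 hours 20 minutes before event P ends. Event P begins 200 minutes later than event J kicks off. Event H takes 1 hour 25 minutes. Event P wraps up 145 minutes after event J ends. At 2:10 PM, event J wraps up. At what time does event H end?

3:35 PM

Event P ends at 2:10 PM + 145 min = 4:35 PM.
Event J starts at 4:35 PM − 260 min = 12:15 PM.
Event P starts at 12:15 PM + 200 min = 3:35 PM.
Event H starts at 3:35 PM − 85 min = 2:10 PM.
Event H ends at 2:10 PM + 85 min = 3:35 PM.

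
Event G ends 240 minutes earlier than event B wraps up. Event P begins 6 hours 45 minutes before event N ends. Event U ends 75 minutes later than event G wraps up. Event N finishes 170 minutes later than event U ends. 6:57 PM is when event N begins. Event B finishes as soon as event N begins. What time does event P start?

12:17 PM

Event B ends at 6:57 PM.
Event G ends at 6:57 PM − 240 min = 2:57 PM.
Event U ends at 2:57 PM + 75 min = 4:12 PM.
Event N ends at 4:12 PM + 170 min = 7:02 PM.
Event P starts at 7:02 PM − 405 min = 12:17 PM.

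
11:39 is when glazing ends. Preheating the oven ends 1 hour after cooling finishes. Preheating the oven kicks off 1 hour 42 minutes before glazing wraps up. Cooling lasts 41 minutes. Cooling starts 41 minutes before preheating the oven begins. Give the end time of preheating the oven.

Preheating the oven starts at 11:39 − 102 min = 09:57.
Cooling starts at 09:57 − 41 min = 09:16.
Cooling ends at 09:16 + 41 min = 09:57.
Preheating the oven ends at 09:57 + 60 min = 10:57.

10:57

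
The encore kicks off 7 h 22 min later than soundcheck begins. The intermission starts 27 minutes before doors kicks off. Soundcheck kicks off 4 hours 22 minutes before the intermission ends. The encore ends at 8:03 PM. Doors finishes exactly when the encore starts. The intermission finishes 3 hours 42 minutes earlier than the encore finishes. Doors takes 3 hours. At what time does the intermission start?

The intermission ends at 8:03 PM − 222 min = 4:21 PM.
Soundcheck starts at 4:21 PM − 262 min = 11:59 AM.
The encore starts at 11:59 AM + 442 min = 7:21 PM.
So doors ends at 7:21 PM.
Doors starts at 7:21 PM − 180 min = 4:21 PM.
The intermission starts at 4:21 PM − 27 min = 3:54 PM.

3:54 PM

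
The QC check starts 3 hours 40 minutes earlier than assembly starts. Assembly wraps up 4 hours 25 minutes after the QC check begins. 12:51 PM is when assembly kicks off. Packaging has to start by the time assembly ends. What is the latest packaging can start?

The QC check starts at 12:51 PM − 220 min = 9:11 AM.
Assembly ends at 9:11 AM + 265 min = 1:36 PM.
Packaging is bounded by assembly, so the latest it can start is 1:36 PM.

1:36 PM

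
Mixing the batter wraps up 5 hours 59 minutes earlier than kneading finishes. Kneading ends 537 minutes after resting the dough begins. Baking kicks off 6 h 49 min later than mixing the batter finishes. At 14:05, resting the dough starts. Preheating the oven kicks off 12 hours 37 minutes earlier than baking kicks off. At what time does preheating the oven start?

11:15

Kneading ends at 14:05 + 537 min = 23:02.
Mixing the batter ends at 23:02 − 359 min = 17:03.
Baking starts at 17:03 + 409 min = 23:52.
Preheating the oven starts at 23:52 − 757 min = 11:15.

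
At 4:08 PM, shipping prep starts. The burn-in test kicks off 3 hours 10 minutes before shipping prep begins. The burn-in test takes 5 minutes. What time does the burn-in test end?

1:03 PM

The burn-in test starts at 4:08 PM − 190 min = 12:58 PM.
The burn-in test ends at 12:58 PM + 5 min = 1:03 PM.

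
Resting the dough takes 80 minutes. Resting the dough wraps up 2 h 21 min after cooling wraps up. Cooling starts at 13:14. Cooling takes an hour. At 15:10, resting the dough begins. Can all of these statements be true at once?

Cooling ends at 13:14 + 60 min = 14:14.
Resting the dough ends at 14:14 + 141 min = 16:35.
Resting the dough starts at 16:35 − 80 min = 15:15.
But resting the dough is also said to start at 15:10 — a 5-minute conflict.

No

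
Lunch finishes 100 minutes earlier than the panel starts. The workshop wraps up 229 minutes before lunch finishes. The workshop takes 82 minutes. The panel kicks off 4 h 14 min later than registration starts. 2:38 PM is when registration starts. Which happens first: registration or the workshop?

The panel starts at 2:38 PM + 254 min = 6:52 PM.
Lunch ends at 6:52 PM − 100 min = 5:12 PM.
The workshop ends at 5:12 PM − 229 min = 1:23 PM.
The workshop starts at 1:23 PM − 82 min = 12:01 PM.
Registration starts at 2:38 PM and the workshop starts at 12:01 PM, so the workshop is first.

the workshop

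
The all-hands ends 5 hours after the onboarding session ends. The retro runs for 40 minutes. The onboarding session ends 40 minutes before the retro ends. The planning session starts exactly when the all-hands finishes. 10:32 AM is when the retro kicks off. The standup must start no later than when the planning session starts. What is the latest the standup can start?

The retro ends at 10:32 AM + 40 min = 11:12 AM.
The onboarding session ends at 11:12 AM − 40 min = 10:32 AM.
The all-hands ends at 10:32 AM + 300 min = 3:32 PM.
So the planning session starts at 3:32 PM.
The standup is bounded by the planning session, so the latest it can start is 3:32 PM.

3:32 PM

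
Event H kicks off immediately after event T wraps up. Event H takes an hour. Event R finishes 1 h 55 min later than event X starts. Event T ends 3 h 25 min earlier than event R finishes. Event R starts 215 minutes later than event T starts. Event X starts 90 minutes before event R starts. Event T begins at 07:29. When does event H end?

09:04

Event R starts at 07:29 + 215 min = 11:04.
Event X starts at 11:04 − 90 min = 09:34.
Event R ends at 09:34 + 115 min = 11:29.
Event T ends at 11:29 − 205 min = 08:04.
So event H starts at 08:04.
Event H ends at 08:04 + 60 min = 09:04.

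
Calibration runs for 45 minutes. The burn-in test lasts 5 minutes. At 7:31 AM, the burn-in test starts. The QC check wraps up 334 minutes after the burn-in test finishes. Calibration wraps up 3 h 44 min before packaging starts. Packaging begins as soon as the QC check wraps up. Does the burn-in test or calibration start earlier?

The burn-in test ends at 7:31 AM + 5 min = 7:36 AM.
The QC check ends at 7:36 AM + 334 min = 1:10 PM.
So packaging starts at 1:10 PM.
Calibration ends at 1:10 PM − 224 min = 9:26 AM.
Calibration starts at 9:26 AM − 45 min = 8:41 AM.
The burn-in test starts at 7:31 AM and calibration starts at 8:41 AM, so the burn-in test is first.

the burn-in test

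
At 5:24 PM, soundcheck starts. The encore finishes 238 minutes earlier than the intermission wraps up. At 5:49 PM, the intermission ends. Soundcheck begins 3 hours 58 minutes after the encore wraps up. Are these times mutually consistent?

No

The encore ends at 5:49 PM − 238 min = 1:51 PM.
Soundcheck starts at 1:51 PM + 238 min = 5:49 PM.
But soundcheck is also said to start at 5:24 PM — a 25-minute conflict.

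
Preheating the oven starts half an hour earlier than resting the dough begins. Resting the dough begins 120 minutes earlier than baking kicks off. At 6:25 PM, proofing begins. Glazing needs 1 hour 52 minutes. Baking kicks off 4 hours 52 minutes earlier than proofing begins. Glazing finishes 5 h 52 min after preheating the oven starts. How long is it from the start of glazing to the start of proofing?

3 h 22 min

Baking starts at 6:25 PM − 292 min = 1:33 PM.
Resting the dough starts at 1:33 PM − 120 min = 11:33 AM.
Preheating the oven starts at 11:33 AM − 30 min = 11:03 AM.
Glazing ends at 11:03 AM + 352 min = 4:55 PM.
Glazing starts at 4:55 PM − 112 min = 3:03 PM.
From 3:03 PM to 6:25 PM is 3 h 22 min.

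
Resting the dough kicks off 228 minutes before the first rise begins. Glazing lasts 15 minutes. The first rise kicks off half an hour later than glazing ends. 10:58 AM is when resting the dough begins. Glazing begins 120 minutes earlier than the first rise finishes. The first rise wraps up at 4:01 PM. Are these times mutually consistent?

Glazing starts at 4:01 PM − 120 min = 2:01 PM.
Glazing ends at 2:01 PM + 15 min = 2:16 PM.
The first rise starts at 2:16 PM + 30 min = 2:46 PM.
Resting the dough starts at 2:46 PM − 228 min = 10:58 AM.
That matches the stated 10:58 AM, so the schedule is consistent.

Yes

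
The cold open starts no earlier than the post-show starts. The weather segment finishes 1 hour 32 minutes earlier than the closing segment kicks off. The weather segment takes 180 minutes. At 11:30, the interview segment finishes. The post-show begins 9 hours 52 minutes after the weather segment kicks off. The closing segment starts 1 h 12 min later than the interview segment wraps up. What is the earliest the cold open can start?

The closing segment starts at 11:30 + 72 min = 12:42.
The weather segment ends at 12:42 − 92 min = 11:10.
The weather segment starts at 11:10 − 180 min = 08:10.
The post-show starts at 08:10 + 592 min = 18:02.
The cold open is bounded by the post-show, so the earliest it can start is 18:02.

18:02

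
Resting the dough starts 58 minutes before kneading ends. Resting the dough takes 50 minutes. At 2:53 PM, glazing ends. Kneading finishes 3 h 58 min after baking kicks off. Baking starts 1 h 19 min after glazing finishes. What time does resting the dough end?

Baking starts at 2:53 PM + 79 min = 4:12 PM.
Kneading ends at 4:12 PM + 238 min = 8:10 PM.
Resting the dough starts at 8:10 PM − 58 min = 7:12 PM.
Resting the dough ends at 7:12 PM + 50 min = 8:02 PM.

8:02 PM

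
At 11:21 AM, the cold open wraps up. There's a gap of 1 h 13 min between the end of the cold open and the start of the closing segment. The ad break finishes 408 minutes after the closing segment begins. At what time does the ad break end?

The closing segment starts at 11:21 AM + 73 min = 12:34 PM.
The ad break ends at 12:34 PM + 408 min = 7:22 PM.

7:22 PM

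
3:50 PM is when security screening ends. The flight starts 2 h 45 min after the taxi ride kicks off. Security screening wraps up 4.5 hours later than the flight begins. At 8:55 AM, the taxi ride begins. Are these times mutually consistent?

No

The flight starts at 8:55 AM + 165 min = 11:40 AM.
Security screening ends at 11:40 AM + 270 min = 4:10 PM.
But security screening is also said to end at 3:50 PM — a 20-minute conflict.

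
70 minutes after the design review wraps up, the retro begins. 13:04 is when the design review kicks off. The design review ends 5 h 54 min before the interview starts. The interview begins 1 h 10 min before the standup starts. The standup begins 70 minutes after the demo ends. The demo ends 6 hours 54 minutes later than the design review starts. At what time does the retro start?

15:14

The demo ends at 13:04 + 414 min = 19:58.
The standup starts at 19:58 + 70 min = 21:08.
The interview starts at 21:08 − 70 min = 19:58.
The design review ends at 19:58 − 354 min = 14:04.
The retro starts at 14:04 + 70 min = 15:14.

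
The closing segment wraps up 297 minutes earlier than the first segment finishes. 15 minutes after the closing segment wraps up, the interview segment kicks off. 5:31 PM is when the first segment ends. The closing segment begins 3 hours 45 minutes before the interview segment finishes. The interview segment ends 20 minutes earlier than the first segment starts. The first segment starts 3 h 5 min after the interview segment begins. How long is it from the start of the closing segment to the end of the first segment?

5 h 42 min

The closing segment ends at 5:31 PM − 297 min = 12:34 PM.
The interview segment starts at 12:34 PM + 15 min = 12:49 PM.
The first segment starts at 12:49 PM + 185 min = 3:54 PM.
The interview segment ends at 3:54 PM − 20 min = 3:34 PM.
The closing segment starts at 3:34 PM − 225 min = 11:49 AM.
From 11:49 AM to 5:31 PM is 5 h 42 min.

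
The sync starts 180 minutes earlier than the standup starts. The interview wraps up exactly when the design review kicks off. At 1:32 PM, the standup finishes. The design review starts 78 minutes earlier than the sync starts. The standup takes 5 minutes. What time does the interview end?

The standup starts at 1:32 PM − 5 min = 1:27 PM.
The sync starts at 1:27 PM − 180 min = 10:27 AM.
The design review starts at 10:27 AM − 78 min = 9:09 AM.
So the interview ends at 9:09 AM.

9:09 AM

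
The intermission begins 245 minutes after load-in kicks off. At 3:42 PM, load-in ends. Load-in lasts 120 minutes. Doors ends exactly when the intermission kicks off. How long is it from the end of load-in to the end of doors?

Load-in starts at 3:42 PM − 120 min = 1:42 PM.
The intermission starts at 1:42 PM + 245 min = 5:47 PM.
So doors ends at 5:47 PM.
From 3:42 PM to 5:47 PM is 2 hours 5 minutes.

2 hours 5 minutes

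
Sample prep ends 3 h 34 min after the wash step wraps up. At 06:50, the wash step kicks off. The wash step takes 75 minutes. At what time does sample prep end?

The wash step ends at 06:50 + 75 min = 08:05.
Sample prep ends at 08:05 + 214 min = 11:39.

11:39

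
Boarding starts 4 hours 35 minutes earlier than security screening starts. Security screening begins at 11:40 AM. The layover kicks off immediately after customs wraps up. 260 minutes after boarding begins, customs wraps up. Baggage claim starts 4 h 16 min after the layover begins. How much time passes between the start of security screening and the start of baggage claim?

Boarding starts at 11:40 AM − 275 min = 7:05 AM.
Customs ends at 7:05 AM + 260 min = 11:25 AM.
So the layover starts at 11:25 AM.
Baggage claim starts at 11:25 AM + 256 min = 3:41 PM.
From 11:40 AM to 3:41 PM is 4 h 1 min.

4 h 1 min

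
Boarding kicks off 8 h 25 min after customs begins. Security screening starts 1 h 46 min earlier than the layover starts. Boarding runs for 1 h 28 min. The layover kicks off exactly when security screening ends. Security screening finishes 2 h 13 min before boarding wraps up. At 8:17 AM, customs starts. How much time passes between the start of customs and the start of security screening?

Boarding starts at 8:17 AM + 505 min = 4:42 PM.
Boarding ends at 4:42 PM + 88 min = 6:10 PM.
Security screening ends at 6:10 PM − 133 min = 3:57 PM.
So the layover starts at 3:57 PM.
Security screening starts at 3:57 PM − 106 min = 2:11 PM.
From 8:17 AM to 2:11 PM is 5 hours 54 minutes.

5 hours 54 minutes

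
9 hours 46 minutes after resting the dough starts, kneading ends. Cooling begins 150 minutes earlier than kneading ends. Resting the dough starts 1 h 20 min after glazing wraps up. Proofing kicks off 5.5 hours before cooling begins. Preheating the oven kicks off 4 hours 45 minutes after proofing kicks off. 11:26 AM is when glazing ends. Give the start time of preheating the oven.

Resting the dough starts at 11:26 AM + 80 min = 12:46 PM.
Kneading ends at 12:46 PM + 586 min = 10:32 PM.
Cooling starts at 10:32 PM − 150 min = 8:02 PM.
Proofing starts at 8:02 PM − 330 min = 2:32 PM.
Preheating the oven starts at 2:32 PM + 285 min = 7:17 PM.

7:17 PM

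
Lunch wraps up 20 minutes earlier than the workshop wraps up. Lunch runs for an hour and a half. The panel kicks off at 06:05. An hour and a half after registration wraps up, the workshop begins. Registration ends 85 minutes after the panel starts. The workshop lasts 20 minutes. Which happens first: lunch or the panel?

Registration ends at 06:05 + 85 min = 07:30.
The workshop starts at 07:30 + 90 min = 09:00.
The workshop ends at 09:00 + 20 min = 09:20.
Lunch ends at 09:20 − 20 min = 09:00.
Lunch starts at 09:00 − 90 min = 07:30.
Lunch starts at 07:30 and the panel starts at 06:05, so the panel is first.

the panel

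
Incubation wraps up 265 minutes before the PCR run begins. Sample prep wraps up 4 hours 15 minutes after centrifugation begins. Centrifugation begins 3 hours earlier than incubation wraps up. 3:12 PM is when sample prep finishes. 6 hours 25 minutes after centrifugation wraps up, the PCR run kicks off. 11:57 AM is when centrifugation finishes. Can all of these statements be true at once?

Yes

The PCR run starts at 11:57 AM + 385 min = 6:22 PM.
Incubation ends at 6:22 PM − 265 min = 1:57 PM.
Centrifugation starts at 1:57 PM − 180 min = 10:57 AM.
Sample prep ends at 10:57 AM + 255 min = 3:12 PM.
That matches the stated 3:12 PM, so the schedule is consistent.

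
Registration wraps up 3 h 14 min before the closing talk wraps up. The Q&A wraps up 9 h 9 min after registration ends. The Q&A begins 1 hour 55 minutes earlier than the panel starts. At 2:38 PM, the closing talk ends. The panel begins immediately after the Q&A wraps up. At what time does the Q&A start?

6:38 PM

Registration ends at 2:38 PM − 194 min = 11:24 AM.
The Q&A ends at 11:24 AM + 549 min = 8:33 PM.
So the panel starts at 8:33 PM.
The Q&A starts at 8:33 PM − 115 min = 6:38 PM.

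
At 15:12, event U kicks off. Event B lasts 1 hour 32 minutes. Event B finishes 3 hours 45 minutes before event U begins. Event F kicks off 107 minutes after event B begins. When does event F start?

Event B ends at 15:12 − 225 min = 11:27.
Event B starts at 11:27 − 92 min = 09:55.
Event F starts at 09:55 + 107 min = 11:42.

11:42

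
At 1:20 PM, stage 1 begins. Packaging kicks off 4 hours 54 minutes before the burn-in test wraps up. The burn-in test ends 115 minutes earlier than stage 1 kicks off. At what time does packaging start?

The burn-in test ends at 1:20 PM − 115 min = 11:25 AM.
Packaging starts at 11:25 AM − 294 min = 6:31 AM.

6:31 AM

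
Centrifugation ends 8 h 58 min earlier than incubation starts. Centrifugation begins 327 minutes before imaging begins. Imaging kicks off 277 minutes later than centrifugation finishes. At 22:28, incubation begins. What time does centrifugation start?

Centrifugation ends at 22:28 − 538 min = 13:30.
Imaging starts at 13:30 + 277 min = 18:07.
Centrifugation starts at 18:07 − 327 min = 12:40.

12:40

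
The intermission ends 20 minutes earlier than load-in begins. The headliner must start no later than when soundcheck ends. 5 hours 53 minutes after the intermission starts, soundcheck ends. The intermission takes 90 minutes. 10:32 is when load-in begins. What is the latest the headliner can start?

14:35

The intermission ends at 10:32 − 20 min = 10:12.
The intermission starts at 10:12 − 90 min = 08:42.
Soundcheck ends at 08:42 + 353 min = 14:35.
The headliner is bounded by soundcheck, so the latest it can start is 14:35.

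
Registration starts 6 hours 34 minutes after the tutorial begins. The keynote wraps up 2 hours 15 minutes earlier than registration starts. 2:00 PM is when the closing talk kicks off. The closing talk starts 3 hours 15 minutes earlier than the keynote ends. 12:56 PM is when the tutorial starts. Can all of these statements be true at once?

Yes

Registration starts at 12:56 PM + 394 min = 7:30 PM.
The keynote ends at 7:30 PM − 135 min = 5:15 PM.
The closing talk starts at 5:15 PM − 195 min = 2:00 PM.
That matches the stated 2:00 PM, so the schedule is consistent.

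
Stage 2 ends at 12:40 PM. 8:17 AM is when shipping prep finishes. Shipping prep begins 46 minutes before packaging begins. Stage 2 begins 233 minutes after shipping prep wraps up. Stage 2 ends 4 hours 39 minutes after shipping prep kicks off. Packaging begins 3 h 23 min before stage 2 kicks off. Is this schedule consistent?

Yes

Stage 2 starts at 8:17 AM + 233 min = 12:10 PM.
Packaging starts at 12:10 PM − 203 min = 8:47 AM.
Shipping prep starts at 8:47 AM − 46 min = 8:01 AM.
Stage 2 ends at 8:01 AM + 279 min = 12:40 PM.
That matches the stated 12:40 PM, so the schedule is consistent.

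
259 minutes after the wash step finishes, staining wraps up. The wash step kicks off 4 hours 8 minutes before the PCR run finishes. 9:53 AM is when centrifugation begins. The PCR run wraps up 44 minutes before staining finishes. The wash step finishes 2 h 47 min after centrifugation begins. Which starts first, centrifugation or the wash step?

The wash step ends at 9:53 AM + 167 min = 12:40 PM.
Staining ends at 12:40 PM + 259 min = 4:59 PM.
The PCR run ends at 4:59 PM − 44 min = 4:15 PM.
The wash step starts at 4:15 PM − 248 min = 12:07 PM.
Centrifugation starts at 9:53 AM and the wash step starts at 12:07 PM, so centrifugation is first.

centrifugation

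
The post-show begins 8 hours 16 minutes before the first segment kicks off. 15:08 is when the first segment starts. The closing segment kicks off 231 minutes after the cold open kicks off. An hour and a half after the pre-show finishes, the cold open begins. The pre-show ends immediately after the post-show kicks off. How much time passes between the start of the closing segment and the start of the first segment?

The post-show starts at 15:08 − 496 min = 06:52.
So the pre-show ends at 06:52.
The cold open starts at 06:52 + 90 min = 08:22.
The closing segment starts at 08:22 + 231 min = 12:13.
From 12:13 to 15:08 is 175 minutes.

175 minutes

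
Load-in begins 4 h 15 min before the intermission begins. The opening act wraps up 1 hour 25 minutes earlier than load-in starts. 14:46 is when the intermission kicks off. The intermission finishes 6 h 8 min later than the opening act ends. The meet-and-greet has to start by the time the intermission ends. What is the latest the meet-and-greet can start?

Load-in starts at 14:46 − 255 min = 10:31.
The opening act ends at 10:31 − 85 min = 09:06.
The intermission ends at 09:06 + 368 min = 15:14.
The meet-and-greet is bounded by the intermission, so the latest it can start is 15:14.

15:14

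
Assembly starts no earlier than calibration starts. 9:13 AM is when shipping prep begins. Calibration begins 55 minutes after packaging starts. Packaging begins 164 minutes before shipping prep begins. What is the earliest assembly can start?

7:24 AM

Packaging starts at 9:13 AM − 164 min = 6:29 AM.
Calibration starts at 6:29 AM + 55 min = 7:24 AM.
Assembly is bounded by calibration, so the earliest it can start is 7:24 AM.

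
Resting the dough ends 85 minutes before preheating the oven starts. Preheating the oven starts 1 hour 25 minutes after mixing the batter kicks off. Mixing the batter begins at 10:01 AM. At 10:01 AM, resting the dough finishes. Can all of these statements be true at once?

Yes

Preheating the oven starts at 10:01 AM + 85 min = 11:26 AM.
Resting the dough ends at 11:26 AM − 85 min = 10:01 AM.
That matches the stated 10:01 AM, so the schedule is consistent.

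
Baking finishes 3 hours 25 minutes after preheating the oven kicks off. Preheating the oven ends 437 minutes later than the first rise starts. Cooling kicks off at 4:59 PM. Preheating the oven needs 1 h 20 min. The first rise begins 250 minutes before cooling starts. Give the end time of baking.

10:11 PM

The first rise starts at 4:59 PM − 250 min = 12:49 PM.
Preheating the oven ends at 12:49 PM + 437 min = 8:06 PM.
Preheating the oven starts at 8:06 PM − 80 min = 6:46 PM.
Baking ends at 6:46 PM + 205 min = 10:11 PM.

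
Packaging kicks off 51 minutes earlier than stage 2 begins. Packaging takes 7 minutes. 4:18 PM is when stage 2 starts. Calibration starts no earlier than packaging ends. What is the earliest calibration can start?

3:34 PM

Packaging starts at 4:18 PM − 51 min = 3:27 PM.
Packaging ends at 3:27 PM + 7 min = 3:34 PM.
Calibration is bounded by packaging, so the earliest it can start is 3:34 PM.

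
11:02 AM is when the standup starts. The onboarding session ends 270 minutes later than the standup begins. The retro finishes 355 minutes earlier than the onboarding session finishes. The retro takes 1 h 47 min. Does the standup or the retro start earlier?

The onboarding session ends at 11:02 AM + 270 min = 3:32 PM.
The retro ends at 3:32 PM − 355 min = 9:37 AM.
The retro starts at 9:37 AM − 107 min = 7:50 AM.
The standup starts at 11:02 AM and the retro starts at 7:50 AM, so the retro is first.

the retro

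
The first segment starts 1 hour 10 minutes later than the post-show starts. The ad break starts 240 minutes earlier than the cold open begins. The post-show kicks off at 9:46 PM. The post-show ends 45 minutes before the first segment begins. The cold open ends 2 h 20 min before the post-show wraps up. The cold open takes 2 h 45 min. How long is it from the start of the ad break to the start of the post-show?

The first segment starts at 9:46 PM + 70 min = 10:56 PM.
The post-show ends at 10:56 PM − 45 min = 10:11 PM.
The cold open ends at 10:11 PM − 140 min = 7:51 PM.
The cold open starts at 7:51 PM − 165 min = 5:06 PM.
The ad break starts at 5:06 PM − 240 min = 1:06 PM.
From 1:06 PM to 9:46 PM is 8 h 40 min.

8 h 40 min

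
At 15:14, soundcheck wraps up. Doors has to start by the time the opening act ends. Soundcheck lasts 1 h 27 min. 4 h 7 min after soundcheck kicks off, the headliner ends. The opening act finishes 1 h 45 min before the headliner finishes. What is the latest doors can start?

16:09

Soundcheck starts at 15:14 − 87 min = 13:47.
The headliner ends at 13:47 + 247 min = 17:54.
The opening act ends at 17:54 − 105 min = 16:09.
Doors is bounded by the opening act, so the latest it can start is 16:09.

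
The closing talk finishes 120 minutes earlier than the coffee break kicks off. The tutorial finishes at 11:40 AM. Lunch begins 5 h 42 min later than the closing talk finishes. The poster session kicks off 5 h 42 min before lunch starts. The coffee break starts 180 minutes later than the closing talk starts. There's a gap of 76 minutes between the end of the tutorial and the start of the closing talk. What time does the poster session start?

1:56 PM

The closing talk starts at 11:40 AM + 76 min = 12:56 PM.
The coffee break starts at 12:56 PM + 180 min = 3:56 PM.
The closing talk ends at 3:56 PM − 120 min = 1:56 PM.
Lunch starts at 1:56 PM + 342 min = 7:38 PM.
The poster session starts at 7:38 PM − 342 min = 1:56 PM.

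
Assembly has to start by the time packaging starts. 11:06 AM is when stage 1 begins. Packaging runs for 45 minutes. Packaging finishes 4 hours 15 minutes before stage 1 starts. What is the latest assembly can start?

Packaging ends at 11:06 AM − 255 min = 6:51 AM.
Packaging starts at 6:51 AM − 45 min = 6:06 AM.
Assembly is bounded by packaging, so the latest it can start is 6:06 AM.

6:06 AM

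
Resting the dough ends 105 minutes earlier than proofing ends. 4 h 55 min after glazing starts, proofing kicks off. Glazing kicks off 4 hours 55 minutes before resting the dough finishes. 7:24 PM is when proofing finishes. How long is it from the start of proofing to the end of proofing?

Resting the dough ends at 7:24 PM − 105 min = 5:39 PM.
Glazing starts at 5:39 PM − 295 min = 12:44 PM.
Proofing starts at 12:44 PM + 295 min = 5:39 PM.
From 5:39 PM to 7:24 PM is 1 hour 45 minutes.

1 hour 45 minutes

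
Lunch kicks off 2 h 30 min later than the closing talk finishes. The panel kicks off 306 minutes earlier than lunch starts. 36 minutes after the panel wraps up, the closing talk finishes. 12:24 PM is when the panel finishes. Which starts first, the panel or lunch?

the panel

The closing talk ends at 12:24 PM + 36 min = 1:00 PM.
Lunch starts at 1:00 PM + 150 min = 3:30 PM.
The panel starts at 3:30 PM − 306 min = 10:24 AM.
The panel starts at 10:24 AM and lunch starts at 3:30 PM, so the panel is first.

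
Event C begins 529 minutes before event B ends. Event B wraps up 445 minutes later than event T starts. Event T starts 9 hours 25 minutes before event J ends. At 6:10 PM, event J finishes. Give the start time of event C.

7:21 AM

Event T starts at 6:10 PM − 565 min = 8:45 AM.
Event B ends at 8:45 AM + 445 min = 4:10 PM.
Event C starts at 4:10 PM − 529 min = 7:21 AM.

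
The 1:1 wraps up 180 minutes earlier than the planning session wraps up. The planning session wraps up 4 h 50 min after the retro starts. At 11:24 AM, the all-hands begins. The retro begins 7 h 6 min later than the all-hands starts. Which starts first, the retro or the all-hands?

the all-hands

The retro starts at 11:24 AM + 426 min = 6:30 PM.
The retro starts at 6:30 PM and the all-hands starts at 11:24 AM, so the all-hands is first.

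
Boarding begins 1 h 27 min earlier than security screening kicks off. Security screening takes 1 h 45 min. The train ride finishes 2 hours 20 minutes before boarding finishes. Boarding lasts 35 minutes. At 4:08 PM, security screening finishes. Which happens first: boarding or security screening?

boarding

Security screening starts at 4:08 PM − 105 min = 2:23 PM.
Boarding starts at 2:23 PM − 87 min = 12:56 PM.
Boarding starts at 12:56 PM and security screening starts at 2:23 PM, so boarding is first.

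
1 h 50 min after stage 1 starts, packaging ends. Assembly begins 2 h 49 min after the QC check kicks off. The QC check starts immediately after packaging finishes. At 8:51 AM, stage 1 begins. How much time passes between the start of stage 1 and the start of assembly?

Packaging ends at 8:51 AM + 110 min = 10:41 AM.
So the QC check starts at 10:41 AM.
Assembly starts at 10:41 AM + 169 min = 1:30 PM.
From 8:51 AM to 1:30 PM is 4 h 39 min.

4 h 39 min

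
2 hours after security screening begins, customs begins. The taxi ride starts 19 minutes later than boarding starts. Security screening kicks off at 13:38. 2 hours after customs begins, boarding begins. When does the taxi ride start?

Customs starts at 13:38 + 120 min = 15:38.
Boarding starts at 15:38 + 120 min = 17:38.
The taxi ride starts at 17:38 + 19 min = 17:57.

17:57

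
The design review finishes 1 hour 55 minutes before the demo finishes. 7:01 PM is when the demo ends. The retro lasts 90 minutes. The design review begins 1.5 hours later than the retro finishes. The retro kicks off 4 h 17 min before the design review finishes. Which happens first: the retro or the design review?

The design review ends at 7:01 PM − 115 min = 5:06 PM.
The retro starts at 5:06 PM − 257 min = 12:49 PM.
The retro ends at 12:49 PM + 90 min = 2:19 PM.
The design review starts at 2:19 PM + 90 min = 3:49 PM.
The retro starts at 12:49 PM and the design review starts at 3:49 PM, so the retro is first.

the retro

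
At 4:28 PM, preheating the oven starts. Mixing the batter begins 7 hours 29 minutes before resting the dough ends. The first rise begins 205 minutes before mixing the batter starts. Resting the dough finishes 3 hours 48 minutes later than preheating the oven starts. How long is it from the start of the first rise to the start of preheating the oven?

Resting the dough ends at 4:28 PM + 228 min = 8:16 PM.
Mixing the batter starts at 8:16 PM − 449 min = 12:47 PM.
The first rise starts at 12:47 PM − 205 min = 9:22 AM.
From 9:22 AM to 4:28 PM is 7 hours 6 minutes.

7 hours 6 minutes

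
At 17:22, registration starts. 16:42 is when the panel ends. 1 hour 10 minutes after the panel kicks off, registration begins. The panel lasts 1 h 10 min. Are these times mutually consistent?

No

The panel starts at 16:42 − 70 min = 15:32.
Registration starts at 15:32 + 70 min = 16:42.
But registration is also said to start at 17:22 — a 40-minute conflict.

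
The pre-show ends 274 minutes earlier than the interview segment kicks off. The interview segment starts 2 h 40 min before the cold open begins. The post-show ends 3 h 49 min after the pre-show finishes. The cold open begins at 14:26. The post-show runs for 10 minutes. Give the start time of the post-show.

10:51

The interview segment starts at 14:26 − 160 min = 11:46.
The pre-show ends at 11:46 − 274 min = 07:12.
The post-show ends at 07:12 + 229 min = 11:01.
The post-show starts at 11:01 − 10 min = 10:51.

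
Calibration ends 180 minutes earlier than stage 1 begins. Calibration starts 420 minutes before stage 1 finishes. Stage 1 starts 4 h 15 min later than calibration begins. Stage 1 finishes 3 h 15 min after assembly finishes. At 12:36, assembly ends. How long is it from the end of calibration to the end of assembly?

2 h 30 min

Stage 1 ends at 12:36 + 195 min = 15:51.
Calibration starts at 15:51 − 420 min = 08:51.
Stage 1 starts at 08:51 + 255 min = 13:06.
Calibration ends at 13:06 − 180 min = 10:06.
From 10:06 to 12:36 is 2 h 30 min.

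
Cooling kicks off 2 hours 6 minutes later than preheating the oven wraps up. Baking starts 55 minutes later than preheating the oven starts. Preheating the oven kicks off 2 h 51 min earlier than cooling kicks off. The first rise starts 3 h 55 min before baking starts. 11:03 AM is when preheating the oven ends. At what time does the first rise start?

Cooling starts at 11:03 AM + 126 min = 1:09 PM.
Preheating the oven starts at 1:09 PM − 171 min = 10:18 AM.
Baking starts at 10:18 AM + 55 min = 11:13 AM.
The first rise starts at 11:13 AM − 235 min = 7:18 AM.

7:18 AM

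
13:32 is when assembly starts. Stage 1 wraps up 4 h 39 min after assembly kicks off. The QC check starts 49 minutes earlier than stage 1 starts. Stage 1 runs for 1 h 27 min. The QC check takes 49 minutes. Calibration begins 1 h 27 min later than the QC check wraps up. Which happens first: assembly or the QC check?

Stage 1 ends at 13:32 + 279 min = 18:11.
Stage 1 starts at 18:11 − 87 min = 16:44.
The QC check starts at 16:44 − 49 min = 15:55.
Assembly starts at 13:32 and the QC check starts at 15:55, so assembly is first.

assembly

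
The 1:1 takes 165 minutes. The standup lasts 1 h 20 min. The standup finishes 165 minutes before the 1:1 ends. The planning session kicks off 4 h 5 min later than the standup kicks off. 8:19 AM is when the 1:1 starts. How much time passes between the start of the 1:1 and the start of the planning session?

2 hours 45 minutes

The 1:1 ends at 8:19 AM + 165 min = 11:04 AM.
The standup ends at 11:04 AM − 165 min = 8:19 AM.
The standup starts at 8:19 AM − 80 min = 6:59 AM.
The planning session starts at 6:59 AM + 245 min = 11:04 AM.
From 8:19 AM to 11:04 AM is 2 hours 45 minutes.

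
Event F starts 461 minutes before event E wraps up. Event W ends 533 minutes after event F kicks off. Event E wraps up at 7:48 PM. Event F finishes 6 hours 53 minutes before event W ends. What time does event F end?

2:07 PM

Event F starts at 7:48 PM − 461 min = 12:07 PM.
Event W ends at 12:07 PM + 533 min = 9:00 PM.
Event F ends at 9:00 PM − 413 min = 2:07 PM.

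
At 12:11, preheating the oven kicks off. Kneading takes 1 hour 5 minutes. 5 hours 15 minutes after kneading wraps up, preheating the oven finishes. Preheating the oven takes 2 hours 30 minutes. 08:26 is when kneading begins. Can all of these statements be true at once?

No

Kneading ends at 08:26 + 65 min = 09:31.
Preheating the oven ends at 09:31 + 315 min = 14:46.
Preheating the oven starts at 14:46 − 150 min = 12:16.
But preheating the oven is also said to start at 12:11 — a 5-minute conflict.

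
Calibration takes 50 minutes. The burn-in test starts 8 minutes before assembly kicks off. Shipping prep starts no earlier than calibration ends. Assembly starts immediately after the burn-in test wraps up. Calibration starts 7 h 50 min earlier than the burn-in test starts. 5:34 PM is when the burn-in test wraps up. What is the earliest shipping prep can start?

10:26 AM

Assembly starts at 5:34 PM.
The burn-in test starts at 5:34 PM − 8 min = 5:26 PM.
Calibration starts at 5:26 PM − 470 min = 9:36 AM.
Calibration ends at 9:36 AM + 50 min = 10:26 AM.
Shipping prep is bounded by calibration, so the earliest it can start is 10:26 AM.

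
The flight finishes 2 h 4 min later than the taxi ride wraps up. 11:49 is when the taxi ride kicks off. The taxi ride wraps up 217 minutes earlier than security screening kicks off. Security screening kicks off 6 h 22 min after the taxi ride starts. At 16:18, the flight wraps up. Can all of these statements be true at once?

No

Security screening starts at 11:49 + 382 min = 18:11.
The taxi ride ends at 18:11 − 217 min = 14:34.
The flight ends at 14:34 + 124 min = 16:38.
But the flight is also said to end at 16:18 — a 20-minute conflict.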